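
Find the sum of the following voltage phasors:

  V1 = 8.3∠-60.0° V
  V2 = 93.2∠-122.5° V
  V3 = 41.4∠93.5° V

Step 1 — Convert each phasor to rectangular form:
  V1 = 8.3·(cos(-60.0°) + j·sin(-60.0°)) = 4.15 - j7.188 V
  V2 = 93.2·(cos(-122.5°) + j·sin(-122.5°)) = -50.08 - j78.6 V
  V3 = 41.4·(cos(93.5°) + j·sin(93.5°)) = -2.527 + j41.32 V
Step 2 — Sum components: V_total = -48.45 - j44.47 V.
Step 3 — Convert to polar: |V_total| = 65.77 V, ∠V_total = -137.5°.

V_total = 65.77∠-137.5° V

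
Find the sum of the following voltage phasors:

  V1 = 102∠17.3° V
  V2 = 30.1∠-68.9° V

Step 1 — Convert each phasor to rectangular form:
  V1 = 102·(cos(17.3°) + j·sin(17.3°)) = 97.39 + j30.33 V
  V2 = 30.1·(cos(-68.9°) + j·sin(-68.9°)) = 10.84 - j28.08 V
Step 2 — Sum components: V_total = 108.2 + j2.25 V.
Step 3 — Convert to polar: |V_total| = 108.2 V, ∠V_total = 1.2°.

V_total = 108.2∠1.2° V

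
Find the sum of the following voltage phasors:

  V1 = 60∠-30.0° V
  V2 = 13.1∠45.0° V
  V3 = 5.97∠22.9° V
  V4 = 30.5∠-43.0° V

Step 1 — Convert each phasor to rectangular form:
  V1 = 60·(cos(-30.0°) + j·sin(-30.0°)) = 51.96 - j30 V
  V2 = 13.1·(cos(45.0°) + j·sin(45.0°)) = 9.263 + j9.263 V
  V3 = 5.97·(cos(22.9°) + j·sin(22.9°)) = 5.499 + j2.323 V
  V4 = 30.5·(cos(-43.0°) + j·sin(-43.0°)) = 22.31 - j20.8 V
Step 2 — Sum components: V_total = 89.03 - j39.21 V.
Step 3 — Convert to polar: |V_total| = 97.28 V, ∠V_total = -23.8°.

V_total = 97.28∠-23.8° V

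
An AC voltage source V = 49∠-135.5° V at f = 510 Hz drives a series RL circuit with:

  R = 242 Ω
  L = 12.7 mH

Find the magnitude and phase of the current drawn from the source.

Step 1 — Angular frequency: ω = 2π·f = 2π·510 = 3204 rad/s.
Step 2 — Component impedances:
  R: Z = R = 242 Ω
  L: Z = jωL = j·3204·0.0127 = 0 + j40.7 Ω
Step 3 — Series combination: Z_total = R + L = 242 + j40.7 Ω = 245.4∠9.5° Ω.
Step 4 — Source phasor: V = 49∠-135.5° V = -34.95 - j34.34 V.
Step 5 — Ohm's law: I = V / Z_total = (-34.95 - j34.34) / (242 + j40.7) = -0.1637 - j0.1144 A.
Step 6 — Convert to polar: |I| = 0.1997 A, ∠I = -145.0°.

I = 0.1997∠-145.0° A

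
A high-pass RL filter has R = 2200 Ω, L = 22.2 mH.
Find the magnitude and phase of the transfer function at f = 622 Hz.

Step 1 — Angular frequency: ω = 2π·622 = 3908 rad/s.
Step 2 — Transfer function: H(jω) = jωL/(R + jωL).
Step 3 — Numerator jωL = j·86.76; denominator R + jωL = 2200 + j86.76.
Step 4 — H = 0.001553 + j0.03938.
Step 5 — Magnitude: |H| = 0.03941 (-28.1 dB); phase: φ = 87.7°.

|H| = 0.03941 (-28.1 dB), φ = 87.7°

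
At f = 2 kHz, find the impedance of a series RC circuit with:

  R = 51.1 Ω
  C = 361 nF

Step 1 — Angular frequency: ω = 2π·f = 2π·2000 = 1.257e+04 rad/s.
Step 2 — Component impedances:
  R: Z = R = 51.1 Ω
  C: Z = 1/(jωC) = -j/(ω·C) = 0 - j220.4 Ω
Step 3 — Series combination: Z_total = R + C = 51.1 - j220.4 Ω = 226.3∠-76.9° Ω.

Z = 51.1 - j220.4 Ω = 226.3∠-76.9° Ω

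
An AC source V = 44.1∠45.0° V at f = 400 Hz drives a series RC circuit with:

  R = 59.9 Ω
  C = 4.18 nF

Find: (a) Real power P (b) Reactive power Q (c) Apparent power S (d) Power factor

Step 1 — Angular frequency: ω = 2π·f = 2π·400 = 2513 rad/s.
Step 2 — Component impedances:
  R: Z = R = 59.9 Ω
  C: Z = 1/(jωC) = -j/(ω·C) = 0 - j9.519e+04 Ω
Step 3 — Series combination: Z_total = R + C = 59.9 - j9.519e+04 Ω = 9.519e+04∠-90.0° Ω.
Step 4 — Source phasor: V = 44.1∠45.0° V = 31.18 + j31.18 V.
Step 5 — Current: I = V / Z = -0.0003274 + j0.0003278 A = 0.0004633∠135.0° A.
Step 6 — Complex power: S = V·I* = 1.286e-05 - j0.02043 VA.
Step 7 — Real power: P = Re(S) = 1.286e-05 W.
Step 8 — Reactive power: Q = Im(S) = -0.02043 VAR.
Step 9 — Apparent power: |S| = 0.02043 VA.
Step 10 — Power factor: PF = P/|S| = 0.0006293 (leading).

(a) P = 1.286e-05 W  (b) Q = -0.02043 VAR  (c) S = 0.02043 VA  (d) PF = 0.0006293 (leading)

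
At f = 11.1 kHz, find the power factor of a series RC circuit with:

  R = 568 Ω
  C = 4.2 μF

Step 1 — Angular frequency: ω = 2π·f = 2π·1.11e+04 = 6.974e+04 rad/s.
Step 2 — Component impedances:
  R: Z = R = 568 Ω
  C: Z = 1/(jωC) = -j/(ω·C) = 0 - j3.414 Ω
Step 3 — Series combination: Z_total = R + C = 568 - j3.414 Ω = 568∠-0.3° Ω.
Step 4 — Power factor: PF = cos(φ) = Re(Z)/|Z| = 568/568 = 1.
Step 5 — Type: Im(Z) = -3.414 ⇒ leading (phase φ = -0.3°).

PF = 1 (leading, φ = -0.3°)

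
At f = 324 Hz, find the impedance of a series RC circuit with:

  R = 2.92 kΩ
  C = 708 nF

Step 1 — Angular frequency: ω = 2π·f = 2π·324 = 2036 rad/s.
Step 2 — Component impedances:
  R: Z = R = 2920 Ω
  C: Z = 1/(jωC) = -j/(ω·C) = 0 - j693.8 Ω
Step 3 — Series combination: Z_total = R + C = 2920 - j693.8 Ω = 3001∠-13.4° Ω.

Z = 2920 - j693.8 Ω = 3001∠-13.4° Ω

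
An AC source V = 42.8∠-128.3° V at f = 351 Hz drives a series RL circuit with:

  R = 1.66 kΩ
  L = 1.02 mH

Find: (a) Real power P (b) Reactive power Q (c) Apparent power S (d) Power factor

Step 1 — Angular frequency: ω = 2π·f = 2π·351 = 2205 rad/s.
Step 2 — Component impedances:
  R: Z = R = 1660 Ω
  L: Z = jωL = j·2205·0.00102 = 0 + j2.25 Ω
Step 3 — Series combination: Z_total = R + L = 1660 + j2.25 Ω = 1660∠0.1° Ω.
Step 4 — Source phasor: V = 42.8∠-128.3° V = -26.53 - j33.59 V.
Step 5 — Current: I = V / Z = -0.01601 - j0.02021 A = 0.02578∠-128.4° A.
Step 6 — Complex power: S = V·I* = 1.104 + j0.001495 VA.
Step 7 — Real power: P = Re(S) = 1.104 W.
Step 8 — Reactive power: Q = Im(S) = 0.001495 VAR.
Step 9 — Apparent power: |S| = 1.104 VA.
Step 10 — Power factor: PF = P/|S| = 1 (lagging).

(a) P = 1.104 W  (b) Q = 0.001495 VAR  (c) S = 1.104 VA  (d) PF = 1 (lagging)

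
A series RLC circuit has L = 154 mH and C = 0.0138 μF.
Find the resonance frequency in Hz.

Step 1 — Resonance condition Im(Z)=0 gives ω₀ = 1/√(LC).
Step 2 — ω₀ = 1/√(0.154·1.38e-08) = 2.169e+04 rad/s.
Step 3 — f₀ = ω₀/(2π) = 3452 Hz.

f₀ = 3452 Hz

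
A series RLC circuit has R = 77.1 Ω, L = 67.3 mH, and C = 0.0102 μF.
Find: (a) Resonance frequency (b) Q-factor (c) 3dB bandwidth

Step 1 — Resonance: ω₀ = 1/√(LC) = 1/√(0.0673·1.02e-08) = 3.817e+04 rad/s.
Step 2 — f₀ = ω₀/(2π) = 6075 Hz.
Step 3 — Series Q: Q = ω₀L/R = 3.817e+04·0.0673/77.1 = 33.32.
Step 4 — Bandwidth: Δω = ω₀/Q = 1146 rad/s; BW = Δω/(2π) = 182.3 Hz.

(a) f₀ = 6075 Hz  (b) Q = 33.32  (c) BW = 182.3 Hz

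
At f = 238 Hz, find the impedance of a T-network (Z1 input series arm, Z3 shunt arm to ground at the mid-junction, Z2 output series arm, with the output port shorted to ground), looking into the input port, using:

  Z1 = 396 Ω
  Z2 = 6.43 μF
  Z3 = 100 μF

Step 1 — Angular frequency: ω = 2π·f = 2π·238 = 1495 rad/s.
Step 2 — Component impedances:
  Z1: Z = R = 396 Ω
  Z2: Z = 1/(jωC) = -j/(ω·C) = 0 - j104 Ω
  Z3: Z = 1/(jωC) = -j/(ω·C) = 0 - j6.687 Ω
Step 3 — With the output port shorted to ground, the output series arm Z2 runs from the junction to ground; the shunt arm Z3 also runs from the junction to ground. They appear in parallel: Z3 || Z2 = 0 - j6.283 Ω.
Step 4 — Series with input arm Z1: Z_in = Z1 + (Z3 || Z2) = 396 - j6.283 Ω = 396∠-0.9° Ω.

Z = 396 - j6.283 Ω = 396∠-0.9° Ω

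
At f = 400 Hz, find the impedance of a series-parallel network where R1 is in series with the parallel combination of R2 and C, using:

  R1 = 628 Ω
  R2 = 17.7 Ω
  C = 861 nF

Step 1 — Angular frequency: ω = 2π·f = 2π·400 = 2513 rad/s.
Step 2 — Component impedances:
  R1: Z = R = 628 Ω
  R2: Z = R = 17.7 Ω
  C: Z = 1/(jωC) = -j/(ω·C) = 0 - j462.1 Ω
Step 3 — Parallel branch: R2 || C = 1/(1/R2 + 1/C) = 17.67 - j0.6769 Ω.
Step 4 — Series with R1: Z_total = R1 + (R2 || C) = 645.7 - j0.6769 Ω = 645.7∠-0.1° Ω.

Z = 645.7 - j0.6769 Ω = 645.7∠-0.1° Ω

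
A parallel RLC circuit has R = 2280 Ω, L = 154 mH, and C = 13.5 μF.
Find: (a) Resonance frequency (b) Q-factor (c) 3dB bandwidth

Step 1 — Resonance: ω₀ = 1/√(LC) = 1/√(0.154·1.35e-05) = 693.5 rad/s.
Step 2 — f₀ = ω₀/(2π) = 110.4 Hz.
Step 3 — Parallel Q: Q = R/(ω₀L) = 2280/(693.5·0.154) = 21.35.
Step 4 — Bandwidth: Δω = ω₀/Q = 32.49 rad/s; BW = Δω/(2π) = 5.171 Hz.

(a) f₀ = 110.4 Hz  (b) Q = 21.35  (c) BW = 5.171 Hz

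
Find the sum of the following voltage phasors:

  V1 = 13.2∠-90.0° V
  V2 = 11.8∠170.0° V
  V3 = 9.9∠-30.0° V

Step 1 — Convert each phasor to rectangular form:
  V1 = 13.2·(cos(-90.0°) + j·sin(-90.0°)) = 0 - j13.2 V
  V2 = 11.8·(cos(170.0°) + j·sin(170.0°)) = -11.62 + j2.049 V
  V3 = 9.9·(cos(-30.0°) + j·sin(-30.0°)) = 8.574 - j4.95 V
Step 2 — Sum components: V_total = -3.047 - j16.1 V.
Step 3 — Convert to polar: |V_total| = 16.39 V, ∠V_total = -100.7°.

V_total = 16.39∠-100.7° V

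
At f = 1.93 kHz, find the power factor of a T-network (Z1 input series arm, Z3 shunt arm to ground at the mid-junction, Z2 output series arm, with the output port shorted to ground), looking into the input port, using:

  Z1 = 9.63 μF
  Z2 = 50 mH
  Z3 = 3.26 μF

Step 1 — Angular frequency: ω = 2π·f = 2π·1930 = 1.213e+04 rad/s.
Step 2 — Component impedances:
  Z1: Z = 1/(jωC) = -j/(ω·C) = 0 - j8.563 Ω
  Z2: Z = jωL = j·1.213e+04·0.05 = 0 + j606.3 Ω
  Z3: Z = 1/(jωC) = -j/(ω·C) = 0 - j25.3 Ω
Step 3 — With the output port shorted to ground, the output series arm Z2 runs from the junction to ground; the shunt arm Z3 also runs from the junction to ground. They appear in parallel: Z3 || Z2 = 0 - j26.4 Ω.
Step 4 — Series with input arm Z1: Z_in = Z1 + (Z3 || Z2) = 0 - j34.96 Ω = 34.96∠-90.0° Ω.
Step 5 — Power factor: PF = cos(φ) = Re(Z)/|Z| = 0/34.96 = 0.
Step 6 — Type: Im(Z) = -34.96 ⇒ leading (phase φ = -90.0°).

PF = 0 (leading, φ = -90.0°)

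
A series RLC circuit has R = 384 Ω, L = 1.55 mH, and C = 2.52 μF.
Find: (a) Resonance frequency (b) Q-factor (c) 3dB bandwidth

Step 1 — Resonance: ω₀ = 1/√(LC) = 1/√(0.00155·2.52e-06) = 1.6e+04 rad/s.
Step 2 — f₀ = ω₀/(2π) = 2547 Hz.
Step 3 — Series Q: Q = ω₀L/R = 1.6e+04·0.00155/384 = 0.06459.
Step 4 — Bandwidth: Δω = ω₀/Q = 2.477e+05 rad/s; BW = Δω/(2π) = 3.943e+04 Hz.

(a) f₀ = 2547 Hz  (b) Q = 0.06459  (c) BW = 3.943e+04 Hz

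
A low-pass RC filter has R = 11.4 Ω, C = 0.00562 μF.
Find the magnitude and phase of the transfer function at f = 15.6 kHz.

Step 1 — Angular frequency: ω = 2π·1.56e+04 = 9.802e+04 rad/s.
Step 2 — Transfer function: H(jω) = 1/(1 + jωRC).
Step 3 — Denominator: 1 + jωRC = 1 + j·9.802e+04·11.4·5.62e-09 = 1 + j0.00628.
Step 4 — H = 1 - j0.00628.
Step 5 — Magnitude: |H| = 1 (-0.0 dB); phase: φ = -0.4°.

|H| = 1 (-0.0 dB), φ = -0.4°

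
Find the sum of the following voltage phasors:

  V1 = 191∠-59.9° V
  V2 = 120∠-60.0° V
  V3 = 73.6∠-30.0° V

Step 1 — Convert each phasor to rectangular form:
  V1 = 191·(cos(-59.9°) + j·sin(-59.9°)) = 95.79 - j165.2 V
  V2 = 120·(cos(-60.0°) + j·sin(-60.0°)) = 60 - j103.9 V
  V3 = 73.6·(cos(-30.0°) + j·sin(-30.0°)) = 63.74 - j36.8 V
Step 2 — Sum components: V_total = 219.5 - j306 V.
Step 3 — Convert to polar: |V_total| = 376.6 V, ∠V_total = -54.3°.

V_total = 376.6∠-54.3° V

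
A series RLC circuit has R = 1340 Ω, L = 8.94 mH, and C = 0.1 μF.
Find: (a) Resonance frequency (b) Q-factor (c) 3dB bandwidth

Step 1 — Resonance: ω₀ = 1/√(LC) = 1/√(0.00894·1e-07) = 3.345e+04 rad/s.
Step 2 — f₀ = ω₀/(2π) = 5323 Hz.
Step 3 — Series Q: Q = ω₀L/R = 3.345e+04·0.00894/1340 = 0.2231.
Step 4 — Bandwidth: Δω = ω₀/Q = 1.499e+05 rad/s; BW = Δω/(2π) = 2.386e+04 Hz.

(a) f₀ = 5323 Hz  (b) Q = 0.2231  (c) BW = 2.386e+04 Hz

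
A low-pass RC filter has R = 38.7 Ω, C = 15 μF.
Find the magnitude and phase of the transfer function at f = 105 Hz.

Step 1 — Angular frequency: ω = 2π·105 = 659.7 rad/s.
Step 2 — Transfer function: H(jω) = 1/(1 + jωRC).
Step 3 — Denominator: 1 + jωRC = 1 + j·659.7·38.7·1.5e-05 = 1 + j0.383.
Step 4 — H = 0.8721 - j0.334.
Step 5 — Magnitude: |H| = 0.9339 (-0.6 dB); phase: φ = -21.0°.

|H| = 0.9339 (-0.6 dB), φ = -21.0°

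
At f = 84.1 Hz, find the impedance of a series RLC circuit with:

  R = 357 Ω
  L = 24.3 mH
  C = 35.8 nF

Step 1 — Angular frequency: ω = 2π·f = 2π·84.1 = 528.4 rad/s.
Step 2 — Component impedances:
  R: Z = R = 357 Ω
  L: Z = jωL = j·528.4·0.0243 = 0 + j12.84 Ω
  C: Z = 1/(jωC) = -j/(ω·C) = 0 - j5.286e+04 Ω
Step 3 — Series combination: Z_total = R + L + C = 357 - j5.285e+04 Ω = 5.285e+04∠-89.6° Ω.

Z = 357 - j5.285e+04 Ω = 5.285e+04∠-89.6° Ω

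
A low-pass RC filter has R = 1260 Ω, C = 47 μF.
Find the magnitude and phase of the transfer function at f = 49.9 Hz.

Step 1 — Angular frequency: ω = 2π·49.9 = 313.5 rad/s.
Step 2 — Transfer function: H(jω) = 1/(1 + jωRC).
Step 3 — Denominator: 1 + jωRC = 1 + j·313.5·1260·4.7e-05 = 1 + j18.57.
Step 4 — H = 0.002892 - j0.0537.
Step 5 — Magnitude: |H| = 0.05378 (-25.4 dB); phase: φ = -86.9°.

|H| = 0.05378 (-25.4 dB), φ = -86.9°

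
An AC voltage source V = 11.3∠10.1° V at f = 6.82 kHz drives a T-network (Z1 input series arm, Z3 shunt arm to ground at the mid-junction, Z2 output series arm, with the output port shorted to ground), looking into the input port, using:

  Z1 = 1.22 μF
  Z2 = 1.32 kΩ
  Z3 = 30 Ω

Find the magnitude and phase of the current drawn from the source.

Step 1 — Angular frequency: ω = 2π·f = 2π·6820 = 4.285e+04 rad/s.
Step 2 — Component impedances:
  Z1: Z = 1/(jωC) = -j/(ω·C) = 0 - j19.13 Ω
  Z2: Z = R = 1320 Ω
  Z3: Z = R = 30 Ω
Step 3 — With the output port shorted to ground, the output series arm Z2 runs from the junction to ground; the shunt arm Z3 also runs from the junction to ground. They appear in parallel: Z3 || Z2 = 29.33 Ω.
Step 4 — Series with input arm Z1: Z_in = Z1 + (Z3 || Z2) = 29.33 - j19.13 Ω = 35.02∠-33.1° Ω.
Step 5 — Source phasor: V = 11.3∠10.1° V = 11.12 + j1.982 V.
Step 6 — Ohm's law: I = V / Z_total = (11.12 + j1.982) / (29.33 - j19.13) = 0.2352 + j0.2209 A.
Step 7 — Convert to polar: |I| = 0.3227 A, ∠I = 43.2°.

I = 0.3227∠43.2° A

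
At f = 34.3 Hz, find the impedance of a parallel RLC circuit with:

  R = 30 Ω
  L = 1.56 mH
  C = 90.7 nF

Step 1 — Angular frequency: ω = 2π·f = 2π·34.3 = 215.5 rad/s.
Step 2 — Component impedances:
  R: Z = R = 30 Ω
  L: Z = jωL = j·215.5·0.00156 = 0 + j0.3362 Ω
  C: Z = 1/(jωC) = -j/(ω·C) = 0 - j5.116e+04 Ω
Step 3 — Parallel combination: 1/Z_total = 1/R + 1/L + 1/C; Z_total = 0.003767 + j0.3362 Ω = 0.3362∠89.4° Ω.

Z = 0.003767 + j0.3362 Ω = 0.3362∠89.4° Ω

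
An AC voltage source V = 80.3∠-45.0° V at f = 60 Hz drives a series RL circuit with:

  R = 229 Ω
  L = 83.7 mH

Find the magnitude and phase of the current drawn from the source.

Step 1 — Angular frequency: ω = 2π·f = 2π·60 = 377 rad/s.
Step 2 — Component impedances:
  R: Z = R = 229 Ω
  L: Z = jωL = j·377·0.0837 = 0 + j31.55 Ω
Step 3 — Series combination: Z_total = R + L = 229 + j31.55 Ω = 231.2∠7.8° Ω.
Step 4 — Source phasor: V = 80.3∠-45.0° V = 56.78 - j56.78 V.
Step 5 — Ohm's law: I = V / Z_total = (56.78 - j56.78) / (229 + j31.55) = 0.2098 - j0.2769 A.
Step 6 — Convert to polar: |I| = 0.3474 A, ∠I = -52.8°.

I = 0.3474∠-52.8° A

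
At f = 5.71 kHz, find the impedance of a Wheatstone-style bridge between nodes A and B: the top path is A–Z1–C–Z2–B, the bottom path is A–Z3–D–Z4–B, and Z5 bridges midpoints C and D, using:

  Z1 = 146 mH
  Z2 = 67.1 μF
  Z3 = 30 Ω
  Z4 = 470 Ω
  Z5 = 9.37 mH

Step 1 — Angular frequency: ω = 2π·f = 2π·5710 = 3.588e+04 rad/s.
Step 2 — Component impedances:
  Z1: Z = jωL = j·3.588e+04·0.146 = 0 + j5238 Ω
  Z2: Z = 1/(jωC) = -j/(ω·C) = 0 - j0.4154 Ω
  Z3: Z = R = 30 Ω
  Z4: Z = R = 470 Ω
  Z5: Z = jωL = j·3.588e+04·0.00937 = 0 + j336.2 Ω
Step 3 — Bridge requires nodal analysis (the Z5 bridge couples midpoints C and D, so the two paths cannot be reduced to a simple series/parallel combination). Setting node B to ground and injecting 1 A at node A, the 3-node admittance system at A, C, D solves to V_A = Z_AB = 173.5 + j219.2 Ω = 279.6∠51.6° Ω.

Z = 173.5 + j219.2 Ω = 279.6∠51.6° Ω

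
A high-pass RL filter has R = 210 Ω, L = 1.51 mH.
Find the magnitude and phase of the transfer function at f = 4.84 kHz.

Step 1 — Angular frequency: ω = 2π·4840 = 3.041e+04 rad/s.
Step 2 — Transfer function: H(jω) = jωL/(R + jωL).
Step 3 — Numerator jωL = j·45.92; denominator R + jωL = 210 + j45.92.
Step 4 — H = 0.04563 + j0.2087.
Step 5 — Magnitude: |H| = 0.2136 (-13.4 dB); phase: φ = 77.7°.

|H| = 0.2136 (-13.4 dB), φ = 77.7°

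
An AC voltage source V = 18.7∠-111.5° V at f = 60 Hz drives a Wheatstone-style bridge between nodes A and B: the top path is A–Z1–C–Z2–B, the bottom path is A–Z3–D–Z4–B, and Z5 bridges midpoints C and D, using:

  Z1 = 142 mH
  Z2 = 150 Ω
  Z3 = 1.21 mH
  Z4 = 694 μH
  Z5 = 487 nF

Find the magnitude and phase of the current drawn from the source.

Step 1 — Angular frequency: ω = 2π·f = 2π·60 = 377 rad/s.
Step 2 — Component impedances:
  Z1: Z = jωL = j·377·0.142 = 0 + j53.53 Ω
  Z2: Z = R = 150 Ω
  Z3: Z = jωL = j·377·0.00121 = 0 + j0.4562 Ω
  Z4: Z = jωL = j·377·0.000694 = 0 + j0.2616 Ω
  Z5: Z = 1/(jωC) = -j/(ω·C) = 0 - j5447 Ω
Step 3 — Bridge requires nodal analysis (the Z5 bridge couples midpoints C and D, so the two paths cannot be reduced to a simple series/parallel combination). Setting node B to ground and injecting 1 A at node A, the 3-node admittance system at A, C, D solves to V_A = Z_AB = 0.003069 + j0.7167 Ω = 0.7167∠89.8° Ω.
Step 4 — Source phasor: V = 18.7∠-111.5° V = -6.854 - j17.4 V.
Step 5 — Ohm's law: I = V / Z_total = (-6.854 - j17.4) / (0.003069 + j0.7167) = -24.32 + j9.458 A.
Step 6 — Convert to polar: |I| = 26.09 A, ∠I = 158.7°.

I = 26.09∠158.7° A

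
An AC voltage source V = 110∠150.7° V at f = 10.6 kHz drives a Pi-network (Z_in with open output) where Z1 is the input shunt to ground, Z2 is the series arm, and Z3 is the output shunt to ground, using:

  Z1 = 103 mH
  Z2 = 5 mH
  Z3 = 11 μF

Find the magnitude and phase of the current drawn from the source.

Step 1 — Angular frequency: ω = 2π·f = 2π·1.06e+04 = 6.66e+04 rad/s.
Step 2 — Component impedances:
  Z1: Z = jωL = j·6.66e+04·0.103 = 0 + j6860 Ω
  Z2: Z = jωL = j·6.66e+04·0.005 = 0 + j333 Ω
  Z3: Z = 1/(jωC) = -j/(ω·C) = 0 - j1.365 Ω
Step 3 — With open output, the series arm Z2 and the output shunt Z3 appear in series to ground: Z2 + Z3 = 0 + j331.6 Ω.
Step 4 — Parallel with input shunt Z1: Z_in = Z1 || (Z2 + Z3) = 0 + j316.4 Ω = 316.4∠90.0° Ω.
Step 5 — Source phasor: V = 110∠150.7° V = -95.93 + j53.83 V.
Step 6 — Ohm's law: I = V / Z_total = (-95.93 + j53.83) / (0 + j316.4) = 0.1702 + j0.3032 A.
Step 7 — Convert to polar: |I| = 0.3477 A, ∠I = 60.7°.

I = 0.3477∠60.7° A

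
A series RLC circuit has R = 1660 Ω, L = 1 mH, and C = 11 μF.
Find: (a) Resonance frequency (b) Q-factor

Step 1 — Resonance condition Im(Z)=0 gives ω₀ = 1/√(LC).
Step 2 — ω₀ = 1/√(0.001·1.1e-05) = 9535 rad/s.
Step 3 — f₀ = ω₀/(2π) = 1517 Hz.
Step 4 — Series Q: Q = ω₀L/R = 9535·0.001/1660 = 0.005744.

(a) f₀ = 1517 Hz  (b) Q = 0.005744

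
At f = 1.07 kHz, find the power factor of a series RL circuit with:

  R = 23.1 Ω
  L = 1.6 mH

Step 1 — Angular frequency: ω = 2π·f = 2π·1070 = 6723 rad/s.
Step 2 — Component impedances:
  R: Z = R = 23.1 Ω
  L: Z = jωL = j·6723·0.0016 = 0 + j10.76 Ω
Step 3 — Series combination: Z_total = R + L = 23.1 + j10.76 Ω = 25.48∠25.0° Ω.
Step 4 — Power factor: PF = cos(φ) = Re(Z)/|Z| = 23.1/25.482 = 0.9065.
Step 5 — Type: Im(Z) = 10.76 ⇒ lagging (phase φ = 25.0°).

PF = 0.9065 (lagging, φ = 25.0°)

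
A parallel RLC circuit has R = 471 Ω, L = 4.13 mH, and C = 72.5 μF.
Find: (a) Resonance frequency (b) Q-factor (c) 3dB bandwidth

Step 1 — Resonance: ω₀ = 1/√(LC) = 1/√(0.00413·7.25e-05) = 1827 rad/s.
Step 2 — f₀ = ω₀/(2π) = 290.9 Hz.
Step 3 — Parallel Q: Q = R/(ω₀L) = 471/(1827·0.00413) = 62.4.
Step 4 — Bandwidth: Δω = ω₀/Q = 29.28 rad/s; BW = Δω/(2π) = 4.661 Hz.

(a) f₀ = 290.9 Hz  (b) Q = 62.4  (c) BW = 4.661 Hz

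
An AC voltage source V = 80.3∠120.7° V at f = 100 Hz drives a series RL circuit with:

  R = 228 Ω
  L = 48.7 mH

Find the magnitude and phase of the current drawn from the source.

Step 1 — Angular frequency: ω = 2π·f = 2π·100 = 628.3 rad/s.
Step 2 — Component impedances:
  R: Z = R = 228 Ω
  L: Z = jωL = j·628.3·0.0487 = 0 + j30.6 Ω
Step 3 — Series combination: Z_total = R + L = 228 + j30.6 Ω = 230∠7.6° Ω.
Step 4 — Source phasor: V = 80.3∠120.7° V = -41 + j69.05 V.
Step 5 — Ohm's law: I = V / Z_total = (-41 + j69.05) / (228 + j30.6) = -0.1367 + j0.3212 A.
Step 6 — Convert to polar: |I| = 0.3491 A, ∠I = 113.1°.

I = 0.3491∠113.1° A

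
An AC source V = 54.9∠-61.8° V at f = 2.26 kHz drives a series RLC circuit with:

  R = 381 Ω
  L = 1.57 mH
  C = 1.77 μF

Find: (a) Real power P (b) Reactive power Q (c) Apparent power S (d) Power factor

Step 1 — Angular frequency: ω = 2π·f = 2π·2260 = 1.42e+04 rad/s.
Step 2 — Component impedances:
  R: Z = R = 381 Ω
  L: Z = jωL = j·1.42e+04·0.00157 = 0 + j22.29 Ω
  C: Z = 1/(jωC) = -j/(ω·C) = 0 - j39.79 Ω
Step 3 — Series combination: Z_total = R + L + C = 381 - j17.49 Ω = 381.4∠-2.6° Ω.
Step 4 — Source phasor: V = 54.9∠-61.8° V = 25.94 - j48.38 V.
Step 5 — Current: I = V / Z = 0.07377 - j0.1236 A = 0.1439∠-59.2° A.
Step 6 — Complex power: S = V·I* = 7.894 - j0.3624 VA.
Step 7 — Real power: P = Re(S) = 7.894 W.
Step 8 — Reactive power: Q = Im(S) = -0.3624 VAR.
Step 9 — Apparent power: |S| = 7.902 VA.
Step 10 — Power factor: PF = P/|S| = 0.9989 (leading).

(a) P = 7.894 W  (b) Q = -0.3624 VAR  (c) S = 7.902 VA  (d) PF = 0.9989 (leading)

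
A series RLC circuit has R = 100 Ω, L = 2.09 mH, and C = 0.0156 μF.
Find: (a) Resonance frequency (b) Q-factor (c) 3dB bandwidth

Step 1 — Resonance condition Im(Z)=0 gives ω₀ = 1/√(LC).
Step 2 — ω₀ = 1/√(0.00209·1.56e-08) = 1.751e+05 rad/s.
Step 3 — f₀ = ω₀/(2π) = 2.787e+04 Hz.
Step 4 — Series Q: Q = ω₀L/R = 1.751e+05·0.00209/100 = 3.66.
Step 5 — 3dB bandwidth: Δω = ω₀/Q = 4.785e+04 rad/s; BW = Δω/(2π) = 7615 Hz.

(a) f₀ = 2.787e+04 Hz  (b) Q = 3.66  (c) BW = 7615 Hz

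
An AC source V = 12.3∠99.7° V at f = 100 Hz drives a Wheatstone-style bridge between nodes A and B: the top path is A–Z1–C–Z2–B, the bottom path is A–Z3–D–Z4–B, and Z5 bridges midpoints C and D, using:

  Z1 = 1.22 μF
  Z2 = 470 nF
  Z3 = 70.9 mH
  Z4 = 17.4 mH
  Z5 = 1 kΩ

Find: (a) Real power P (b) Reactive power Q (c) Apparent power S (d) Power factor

Step 1 — Angular frequency: ω = 2π·f = 2π·100 = 628.3 rad/s.
Step 2 — Component impedances:
  Z1: Z = 1/(jωC) = -j/(ω·C) = 0 - j1305 Ω
  Z2: Z = 1/(jωC) = -j/(ω·C) = 0 - j3386 Ω
  Z3: Z = jωL = j·628.3·0.0709 = 0 + j44.55 Ω
  Z4: Z = jωL = j·628.3·0.0174 = 0 + j10.93 Ω
  Z5: Z = R = 1000 Ω
Step 3 — Bridge requires nodal analysis (the Z5 bridge couples midpoints C and D, so the two paths cannot be reduced to a simple series/parallel combination). Setting node B to ground and injecting 1 A at node A, the 3-node admittance system at A, C, D solves to V_A = Z_AB = 0.4714 + j56.58 Ω = 56.58∠89.5° Ω.
Step 4 — Source phasor: V = 12.3∠99.7° V = -2.072 + j12.12 V.
Step 5 — Current: I = V / Z = 0.214 + j0.03841 A = 0.2174∠10.2° A.
Step 6 — Complex power: S = V·I* = 0.02228 + j2.674 VA.
Step 7 — Real power: P = Re(S) = 0.02228 W.
Step 8 — Reactive power: Q = Im(S) = 2.674 VAR.
Step 9 — Apparent power: |S| = 2.674 VA.
Step 10 — Power factor: PF = P/|S| = 0.008332 (lagging).

(a) P = 0.02228 W  (b) Q = 2.674 VAR  (c) S = 2.674 VA  (d) PF = 0.008332 (lagging)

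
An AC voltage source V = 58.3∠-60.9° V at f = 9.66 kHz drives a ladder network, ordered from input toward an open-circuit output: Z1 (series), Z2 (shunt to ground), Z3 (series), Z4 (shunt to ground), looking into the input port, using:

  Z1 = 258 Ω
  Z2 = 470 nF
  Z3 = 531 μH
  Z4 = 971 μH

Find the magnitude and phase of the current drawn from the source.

Step 1 — Angular frequency: ω = 2π·f = 2π·9660 = 6.07e+04 rad/s.
Step 2 — Component impedances:
  Z1: Z = R = 258 Ω
  Z2: Z = 1/(jωC) = -j/(ω·C) = 0 - j35.05 Ω
  Z3: Z = jωL = j·6.07e+04·0.000531 = 0 + j32.23 Ω
  Z4: Z = jωL = j·6.07e+04·0.000971 = 0 + j58.94 Ω
Step 3 — Ladder network (open output): work backward from the far end, alternating series and parallel combinations. Z_in = 258 - j56.95 Ω = 264.2∠-12.4° Ω.
Step 4 — Source phasor: V = 58.3∠-60.9° V = 28.35 - j50.94 V.
Step 5 — Ohm's law: I = V / Z_total = (28.35 - j50.94) / (258 - j56.95) = 0.1464 - j0.1651 A.
Step 6 — Convert to polar: |I| = 0.2207 A, ∠I = -48.5°.

I = 0.2207∠-48.5° A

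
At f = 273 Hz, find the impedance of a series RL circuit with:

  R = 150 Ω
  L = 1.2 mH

Step 1 — Angular frequency: ω = 2π·f = 2π·273 = 1715 rad/s.
Step 2 — Component impedances:
  R: Z = R = 150 Ω
  L: Z = jωL = j·1715·0.0012 = 0 + j2.058 Ω
Step 3 — Series combination: Z_total = R + L = 150 + j2.058 Ω = 150∠0.8° Ω.

Z = 150 + j2.058 Ω = 150∠0.8° Ω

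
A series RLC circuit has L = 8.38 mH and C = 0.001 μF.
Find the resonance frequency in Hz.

Step 1 — Resonance condition Im(Z)=0 gives ω₀ = 1/√(LC).
Step 2 — ω₀ = 1/√(0.00838·1e-09) = 3.454e+05 rad/s.
Step 3 — f₀ = ω₀/(2π) = 5.498e+04 Hz.

f₀ = 5.498e+04 Hz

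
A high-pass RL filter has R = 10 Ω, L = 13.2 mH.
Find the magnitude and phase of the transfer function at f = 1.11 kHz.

Step 1 — Angular frequency: ω = 2π·1110 = 6974 rad/s.
Step 2 — Transfer function: H(jω) = jωL/(R + jωL).
Step 3 — Numerator jωL = j·92.06; denominator R + jωL = 10 + j92.06.
Step 4 — H = 0.9883 + j0.1074.
Step 5 — Magnitude: |H| = 0.9942 (-0.1 dB); phase: φ = 6.2°.

|H| = 0.9942 (-0.1 dB), φ = 6.2°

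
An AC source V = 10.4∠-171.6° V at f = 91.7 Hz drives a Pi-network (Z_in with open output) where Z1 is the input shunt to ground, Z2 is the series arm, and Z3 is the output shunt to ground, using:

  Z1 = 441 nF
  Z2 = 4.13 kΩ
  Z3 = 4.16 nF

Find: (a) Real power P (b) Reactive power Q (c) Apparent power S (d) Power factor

Step 1 — Angular frequency: ω = 2π·f = 2π·91.7 = 576.2 rad/s.
Step 2 — Component impedances:
  Z1: Z = 1/(jωC) = -j/(ω·C) = 0 - j3936 Ω
  Z2: Z = R = 4130 Ω
  Z3: Z = 1/(jωC) = -j/(ω·C) = 0 - j4.172e+05 Ω
Step 3 — With open output, the series arm Z2 and the output shunt Z3 appear in series to ground: Z2 + Z3 = 4130 - j4.172e+05 Ω.
Step 4 — Parallel with input shunt Z1: Z_in = Z1 || (Z2 + Z3) = 0.3606 - j3899 Ω = 3899∠-90.0° Ω.
Step 5 — Source phasor: V = 10.4∠-171.6° V = -10.29 - j1.519 V.
Step 6 — Current: I = V / Z = 0.0003894 - j0.002639 A = 0.002667∠-81.6° A.
Step 7 — Complex power: S = V·I* = 2.566e-06 - j0.02774 VA.
Step 8 — Real power: P = Re(S) = 2.566e-06 W.
Step 9 — Reactive power: Q = Im(S) = -0.02774 VAR.
Step 10 — Apparent power: |S| = 0.02774 VA.
Step 11 — Power factor: PF = P/|S| = 9.25e-05 (leading).

(a) P = 2.566e-06 W  (b) Q = -0.02774 VAR  (c) S = 0.02774 VA  (d) PF = 9.25e-05 (leading)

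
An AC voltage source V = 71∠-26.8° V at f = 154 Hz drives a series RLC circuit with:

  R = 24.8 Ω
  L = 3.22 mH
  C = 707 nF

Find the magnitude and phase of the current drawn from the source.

Step 1 — Angular frequency: ω = 2π·f = 2π·154 = 967.6 rad/s.
Step 2 — Component impedances:
  R: Z = R = 24.8 Ω
  L: Z = jωL = j·967.6·0.00322 = 0 + j3.116 Ω
  C: Z = 1/(jωC) = -j/(ω·C) = 0 - j1462 Ω
Step 3 — Series combination: Z_total = R + L + C = 24.8 - j1459 Ω = 1459∠-89.0° Ω.
Step 4 — Source phasor: V = 71∠-26.8° V = 63.37 - j32.01 V.
Step 5 — Ohm's law: I = V / Z_total = (63.37 - j32.01) / (24.8 - j1459) = 0.02268 + j0.04306 A.
Step 6 — Convert to polar: |I| = 0.04867 A, ∠I = 62.2°.

I = 0.04867∠62.2° A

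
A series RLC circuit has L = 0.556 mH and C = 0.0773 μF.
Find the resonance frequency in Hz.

Step 1 — Resonance condition Im(Z)=0 gives ω₀ = 1/√(LC).
Step 2 — ω₀ = 1/√(0.000556·7.73e-08) = 1.525e+05 rad/s.
Step 3 — f₀ = ω₀/(2π) = 2.428e+04 Hz.

f₀ = 2.428e+04 Hz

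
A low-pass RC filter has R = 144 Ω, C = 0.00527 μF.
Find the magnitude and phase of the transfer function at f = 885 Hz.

Step 1 — Angular frequency: ω = 2π·885 = 5561 rad/s.
Step 2 — Transfer function: H(jω) = 1/(1 + jωRC).
Step 3 — Denominator: 1 + jωRC = 1 + j·5561·144·5.27e-09 = 1 + j0.00422.
Step 4 — H = 1 - j0.00422.
Step 5 — Magnitude: |H| = 1 (-0.0 dB); phase: φ = -0.2°.

|H| = 1 (-0.0 dB), φ = -0.2°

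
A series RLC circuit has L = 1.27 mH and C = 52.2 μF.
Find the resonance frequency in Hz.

Step 1 — Resonance condition Im(Z)=0 gives ω₀ = 1/√(LC).
Step 2 — ω₀ = 1/√(0.00127·5.22e-05) = 3884 rad/s.
Step 3 — f₀ = ω₀/(2π) = 618.1 Hz.

f₀ = 618.1 Hz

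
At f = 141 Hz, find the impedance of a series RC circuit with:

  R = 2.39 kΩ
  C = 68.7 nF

Step 1 — Angular frequency: ω = 2π·f = 2π·141 = 885.9 rad/s.
Step 2 — Component impedances:
  R: Z = R = 2390 Ω
  C: Z = 1/(jωC) = -j/(ω·C) = 0 - j1.643e+04 Ω
Step 3 — Series combination: Z_total = R + C = 2390 - j1.643e+04 Ω = 1.66e+04∠-81.7° Ω.

Z = 2390 - j1.643e+04 Ω = 1.66e+04∠-81.7° Ω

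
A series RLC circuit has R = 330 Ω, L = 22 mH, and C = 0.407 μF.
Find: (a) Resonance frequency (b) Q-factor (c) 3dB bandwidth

Step 1 — Resonance condition Im(Z)=0 gives ω₀ = 1/√(LC).
Step 2 — ω₀ = 1/√(0.022·4.07e-07) = 1.057e+04 rad/s.
Step 3 — f₀ = ω₀/(2π) = 1682 Hz.
Step 4 — Series Q: Q = ω₀L/R = 1.057e+04·0.022/330 = 0.7045.
Step 5 — 3dB bandwidth: Δω = ω₀/Q = 1.5e+04 rad/s; BW = Δω/(2π) = 2387 Hz.

(a) f₀ = 1682 Hz  (b) Q = 0.7045  (c) BW = 2387 Hz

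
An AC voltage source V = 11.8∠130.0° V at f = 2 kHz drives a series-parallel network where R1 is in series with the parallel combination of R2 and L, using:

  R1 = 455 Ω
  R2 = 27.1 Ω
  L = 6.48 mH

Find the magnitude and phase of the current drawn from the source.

Step 1 — Angular frequency: ω = 2π·f = 2π·2000 = 1.257e+04 rad/s.
Step 2 — Component impedances:
  R1: Z = R = 455 Ω
  R2: Z = R = 27.1 Ω
  L: Z = jωL = j·1.257e+04·0.00648 = 0 + j81.43 Ω
Step 3 — Parallel branch: R2 || L = 1/(1/R2 + 1/L) = 24.4 + j8.12 Ω.
Step 4 — Series with R1: Z_total = R1 + (R2 || L) = 479.4 + j8.12 Ω = 479.5∠1.0° Ω.
Step 5 — Source phasor: V = 11.8∠130.0° V = -7.585 + j9.039 V.
Step 6 — Ohm's law: I = V / Z_total = (-7.585 + j9.039) / (479.4 + j8.12) = -0.0155 + j0.01912 A.
Step 7 — Convert to polar: |I| = 0.02461 A, ∠I = 129.0°.

I = 0.02461∠129.0° A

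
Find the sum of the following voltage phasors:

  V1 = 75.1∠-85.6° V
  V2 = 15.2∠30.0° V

Step 1 — Convert each phasor to rectangular form:
  V1 = 75.1·(cos(-85.6°) + j·sin(-85.6°)) = 5.762 - j74.88 V
  V2 = 15.2·(cos(30.0°) + j·sin(30.0°)) = 13.16 + j7.6 V
Step 2 — Sum components: V_total = 18.93 - j67.28 V.
Step 3 — Convert to polar: |V_total| = 69.89 V, ∠V_total = -74.3°.

V_total = 69.89∠-74.3° V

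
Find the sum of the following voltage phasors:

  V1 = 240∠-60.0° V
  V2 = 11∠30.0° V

Step 1 — Convert each phasor to rectangular form:
  V1 = 240·(cos(-60.0°) + j·sin(-60.0°)) = 120 - j207.8 V
  V2 = 11·(cos(30.0°) + j·sin(30.0°)) = 9.526 + j5.5 V
Step 2 — Sum components: V_total = 129.5 - j202.3 V.
Step 3 — Convert to polar: |V_total| = 240.3 V, ∠V_total = -57.4°.

V_total = 240.3∠-57.4° V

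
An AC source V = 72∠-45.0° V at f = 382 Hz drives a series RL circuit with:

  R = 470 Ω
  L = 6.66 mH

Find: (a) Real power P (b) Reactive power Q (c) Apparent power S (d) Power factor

Step 1 — Angular frequency: ω = 2π·f = 2π·382 = 2400 rad/s.
Step 2 — Component impedances:
  R: Z = R = 470 Ω
  L: Z = jωL = j·2400·0.00666 = 0 + j15.99 Ω
Step 3 — Series combination: Z_total = R + L = 470 + j15.99 Ω = 470.3∠1.9° Ω.
Step 4 — Source phasor: V = 72∠-45.0° V = 50.91 - j50.91 V.
Step 5 — Current: I = V / Z = 0.1045 - j0.1119 A = 0.1531∠-46.9° A.
Step 6 — Complex power: S = V·I* = 11.02 + j0.3747 VA.
Step 7 — Real power: P = Re(S) = 11.02 W.
Step 8 — Reactive power: Q = Im(S) = 0.3747 VAR.
Step 9 — Apparent power: |S| = 11.02 VA.
Step 10 — Power factor: PF = P/|S| = 0.9994 (lagging).

(a) P = 11.02 W  (b) Q = 0.3747 VAR  (c) S = 11.02 VA  (d) PF = 0.9994 (lagging)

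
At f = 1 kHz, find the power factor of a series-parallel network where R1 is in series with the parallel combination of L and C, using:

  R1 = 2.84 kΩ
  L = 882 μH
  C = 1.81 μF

Step 1 — Angular frequency: ω = 2π·f = 2π·1000 = 6283 rad/s.
Step 2 — Component impedances:
  R1: Z = R = 2840 Ω
  L: Z = jωL = j·6283·0.000882 = 0 + j5.542 Ω
  C: Z = 1/(jωC) = -j/(ω·C) = 0 - j87.93 Ω
Step 3 — Parallel branch: L || C = 1/(1/L + 1/C) = 0 + j5.915 Ω.
Step 4 — Series with R1: Z_total = R1 + (L || C) = 2840 + j5.915 Ω = 2840∠0.1° Ω.
Step 5 — Power factor: PF = cos(φ) = Re(Z)/|Z| = 2840/2840 = 1.
Step 6 — Type: Im(Z) = 5.915 ⇒ lagging (phase φ = 0.1°).

PF = 1 (lagging, φ = 0.1°)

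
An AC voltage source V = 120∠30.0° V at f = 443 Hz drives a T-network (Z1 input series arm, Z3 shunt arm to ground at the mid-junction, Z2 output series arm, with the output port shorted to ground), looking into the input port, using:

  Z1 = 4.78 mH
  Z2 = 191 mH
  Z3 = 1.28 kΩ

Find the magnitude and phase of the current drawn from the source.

Step 1 — Angular frequency: ω = 2π·f = 2π·443 = 2783 rad/s.
Step 2 — Component impedances:
  Z1: Z = jωL = j·2783·0.00478 = 0 + j13.3 Ω
  Z2: Z = jωL = j·2783·0.191 = 0 + j531.6 Ω
  Z3: Z = R = 1280 Ω
Step 3 — With the output port shorted to ground, the output series arm Z2 runs from the junction to ground; the shunt arm Z3 also runs from the junction to ground. They appear in parallel: Z3 || Z2 = 188.3 + j453.4 Ω.
Step 4 — Series with input arm Z1: Z_in = Z1 + (Z3 || Z2) = 188.3 + j466.7 Ω = 503.3∠68.0° Ω.
Step 5 — Source phasor: V = 120∠30.0° V = 103.9 + j60 V.
Step 6 — Ohm's law: I = V / Z_total = (103.9 + j60) / (188.3 + j466.7) = 0.1878 - j0.1469 A.
Step 7 — Convert to polar: |I| = 0.2384 A, ∠I = -38.0°.

I = 0.2384∠-38.0° A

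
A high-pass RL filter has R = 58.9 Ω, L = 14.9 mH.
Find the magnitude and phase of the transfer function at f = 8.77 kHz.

Step 1 — Angular frequency: ω = 2π·8770 = 5.51e+04 rad/s.
Step 2 — Transfer function: H(jω) = jωL/(R + jωL).
Step 3 — Numerator jωL = j·821; denominator R + jωL = 58.9 + j821.
Step 4 — H = 0.9949 + j0.07137.
Step 5 — Magnitude: |H| = 0.9974 (-0.0 dB); phase: φ = 4.1°.

|H| = 0.9974 (-0.0 dB), φ = 4.1°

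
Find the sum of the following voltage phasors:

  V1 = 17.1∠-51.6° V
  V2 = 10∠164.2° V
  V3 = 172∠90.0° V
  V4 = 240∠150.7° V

Step 1 — Convert each phasor to rectangular form:
  V1 = 17.1·(cos(-51.6°) + j·sin(-51.6°)) = 10.62 - j13.4 V
  V2 = 10·(cos(164.2°) + j·sin(164.2°)) = -9.622 + j2.723 V
  V3 = 172·(cos(90.0°) + j·sin(90.0°)) = 0 + j172 V
  V4 = 240·(cos(150.7°) + j·sin(150.7°)) = -209.3 + j117.5 V
Step 2 — Sum components: V_total = -208.3 + j278.8 V.
Step 3 — Convert to polar: |V_total| = 348 V, ∠V_total = 126.8°.

V_total = 348∠126.8° V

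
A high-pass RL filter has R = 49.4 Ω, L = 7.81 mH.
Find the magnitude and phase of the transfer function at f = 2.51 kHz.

Step 1 — Angular frequency: ω = 2π·2510 = 1.577e+04 rad/s.
Step 2 — Transfer function: H(jω) = jωL/(R + jωL).
Step 3 — Numerator jωL = j·123.2; denominator R + jωL = 49.4 + j123.2.
Step 4 — H = 0.8614 + j0.3455.
Step 5 — Magnitude: |H| = 0.9281 (-0.6 dB); phase: φ = 21.9°.

|H| = 0.9281 (-0.6 dB), φ = 21.9°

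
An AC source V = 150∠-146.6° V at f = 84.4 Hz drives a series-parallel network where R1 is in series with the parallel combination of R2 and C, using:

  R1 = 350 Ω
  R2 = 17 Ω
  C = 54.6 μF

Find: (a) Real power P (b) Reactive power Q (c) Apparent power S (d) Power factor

Step 1 — Angular frequency: ω = 2π·f = 2π·84.4 = 530.3 rad/s.
Step 2 — Component impedances:
  R1: Z = R = 350 Ω
  R2: Z = R = 17 Ω
  C: Z = 1/(jωC) = -j/(ω·C) = 0 - j34.54 Ω
Step 3 — Parallel branch: R2 || C = 1/(1/R2 + 1/C) = 13.68 - j6.736 Ω.
Step 4 — Series with R1: Z_total = R1 + (R2 || C) = 363.7 - j6.736 Ω = 363.7∠-1.1° Ω.
Step 5 — Source phasor: V = 150∠-146.6° V = -125.2 - j82.57 V.
Step 6 — Current: I = V / Z = -0.34 - j0.2333 A = 0.4124∠-145.5° A.
Step 7 — Complex power: S = V·I* = 61.85 - j1.145 VA.
Step 8 — Real power: P = Re(S) = 61.85 W.
Step 9 — Reactive power: Q = Im(S) = -1.145 VAR.
Step 10 — Apparent power: |S| = 61.86 VA.
Step 11 — Power factor: PF = P/|S| = 0.9998 (leading).

(a) P = 61.85 W  (b) Q = -1.145 VAR  (c) S = 61.86 VA  (d) PF = 0.9998 (leading)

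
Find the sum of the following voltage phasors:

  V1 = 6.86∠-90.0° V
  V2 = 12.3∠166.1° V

Step 1 — Convert each phasor to rectangular form:
  V1 = 6.86·(cos(-90.0°) + j·sin(-90.0°)) = 0 - j6.86 V
  V2 = 12.3·(cos(166.1°) + j·sin(166.1°)) = -11.94 + j2.955 V
Step 2 — Sum components: V_total = -11.94 - j3.905 V.
Step 3 — Convert to polar: |V_total| = 12.56 V, ∠V_total = -161.9°.

V_total = 12.56∠-161.9° V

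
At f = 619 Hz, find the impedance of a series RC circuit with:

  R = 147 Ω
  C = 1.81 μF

Step 1 — Angular frequency: ω = 2π·f = 2π·619 = 3889 rad/s.
Step 2 — Component impedances:
  R: Z = R = 147 Ω
  C: Z = 1/(jωC) = -j/(ω·C) = 0 - j142.1 Ω
Step 3 — Series combination: Z_total = R + C = 147 - j142.1 Ω = 204.4∠-44.0° Ω.

Z = 147 - j142.1 Ω = 204.4∠-44.0° Ω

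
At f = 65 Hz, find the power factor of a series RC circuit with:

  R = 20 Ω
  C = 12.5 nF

Step 1 — Angular frequency: ω = 2π·f = 2π·65 = 408.4 rad/s.
Step 2 — Component impedances:
  R: Z = R = 20 Ω
  C: Z = 1/(jωC) = -j/(ω·C) = 0 - j1.959e+05 Ω
Step 3 — Series combination: Z_total = R + C = 20 - j1.959e+05 Ω = 1.959e+05∠-90.0° Ω.
Step 4 — Power factor: PF = cos(φ) = Re(Z)/|Z| = 20/1.959e+05 = 0.0001021.
Step 5 — Type: Im(Z) = -1.959e+05 ⇒ leading (phase φ = -90.0°).

PF = 0.0001021 (leading, φ = -90.0°)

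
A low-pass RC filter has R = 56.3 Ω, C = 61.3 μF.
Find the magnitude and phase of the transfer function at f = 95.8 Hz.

Step 1 — Angular frequency: ω = 2π·95.8 = 601.9 rad/s.
Step 2 — Transfer function: H(jω) = 1/(1 + jωRC).
Step 3 — Denominator: 1 + jωRC = 1 + j·601.9·56.3·6.13e-05 = 1 + j2.077.
Step 4 — H = 0.1881 - j0.3908.
Step 5 — Magnitude: |H| = 0.4337 (-7.3 dB); phase: φ = -64.3°.

|H| = 0.4337 (-7.3 dB), φ = -64.3°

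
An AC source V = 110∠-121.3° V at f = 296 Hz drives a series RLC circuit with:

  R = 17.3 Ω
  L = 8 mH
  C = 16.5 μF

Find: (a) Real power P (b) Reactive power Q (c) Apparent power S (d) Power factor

Step 1 — Angular frequency: ω = 2π·f = 2π·296 = 1860 rad/s.
Step 2 — Component impedances:
  R: Z = R = 17.3 Ω
  L: Z = jωL = j·1860·0.008 = 0 + j14.88 Ω
  C: Z = 1/(jωC) = -j/(ω·C) = 0 - j32.59 Ω
Step 3 — Series combination: Z_total = R + L + C = 17.3 - j17.71 Ω = 24.76∠-45.7° Ω.
Step 4 — Source phasor: V = 110∠-121.3° V = -57.15 - j93.99 V.
Step 5 — Current: I = V / Z = 1.103 - j4.304 A = 4.443∠-75.6° A.
Step 6 — Complex power: S = V·I* = 341.6 - j349.6 VA.
Step 7 — Real power: P = Re(S) = 341.6 W.
Step 8 — Reactive power: Q = Im(S) = -349.6 VAR.
Step 9 — Apparent power: |S| = 488.8 VA.
Step 10 — Power factor: PF = P/|S| = 0.6988 (leading).

(a) P = 341.6 W  (b) Q = -349.6 VAR  (c) S = 488.8 VA  (d) PF = 0.6988 (leading)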